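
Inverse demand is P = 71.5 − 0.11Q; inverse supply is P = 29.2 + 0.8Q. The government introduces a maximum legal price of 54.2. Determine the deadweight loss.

105.59

Competitive equilibrium: 71.5 − 0.11Q = 29.2 + 0.8Q → Q* = 46.4835, P* = 66.3868.
At the ceiling P = 54.2, quantity supplied = (54.2 − 29.2)/0.8 = 31.25.
Willingness to pay at Q' = 31.25: 71.5 − 0.11·31.25 = 68.0625.
ΔQ = 46.4835 − 31.25 = 15.2335; wedge = 68.0625 − 54.2 = 13.8625.
Welfare loss = ½ × 15.2335 × 13.8625 = 105.59.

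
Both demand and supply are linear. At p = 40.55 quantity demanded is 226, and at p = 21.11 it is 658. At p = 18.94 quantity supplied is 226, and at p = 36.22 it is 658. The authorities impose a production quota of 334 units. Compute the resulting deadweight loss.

Demand slope = (21.11 − 40.55)/(658 − 226) = −0.045, so p = 50.72 − 0.045q.
Supply slope = (36.22 − 18.94)/(658 − 226) = 0.04, so p = 9.9 + 0.04q.
Competitive equilibrium: 50.72 − 0.045q = 9.9 + 0.04q → q* = 480.2353, p* = 29.1094.
At q = 334: demand price = 50.72 − 0.045·334 = 35.69; supply price = 9.9 + 0.04·334 = 23.26.
Δq = 480.2353 − 334 = 146.2353; wedge = 35.69 − 23.26 = 12.43.
Welfare loss = ½ × 146.2353 × 12.43 = 908.85.

908.85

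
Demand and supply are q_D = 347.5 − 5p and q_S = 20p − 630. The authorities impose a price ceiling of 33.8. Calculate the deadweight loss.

1404.50

In inverse form: demand p = 69.5 − 0.2q, supply p = 31.5 + 0.05q.
Competitive equilibrium: 69.5 − 0.2q = 31.5 + 0.05q → q* = 152, p* = 39.1.
At the ceiling p = 33.8, quantity supplied = (33.8 − 31.5)/0.05 = 46.
Willingness to pay at q' = 46: 69.5 − 0.2·46 = 60.3.
Δq = 152 − 46 = 106; wedge = 60.3 − 33.8 = 26.5.
DWL = ½ × 106 × 26.5 = 1404.50.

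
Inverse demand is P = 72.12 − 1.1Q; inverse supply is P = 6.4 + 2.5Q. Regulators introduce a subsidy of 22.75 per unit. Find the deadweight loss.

Competitive equilibrium: 72.12 − 1.1Q = 6.4 + 2.5Q → Q* = 18.2556, P* = 52.0389.
The subsidy lowers effective supply by 22.75: P = 2.5Q − 16.35.
New quantity: 72.12 − 1.1Q = 2.5Q − 16.35 → Q' = 24.575.
Overproduction ΔQ = 24.575 − 18.2556 = 6.3194; wedge = subsidy = 22.75.
Welfare loss = ½ × 6.3194 × 22.75 = 71.88.

71.88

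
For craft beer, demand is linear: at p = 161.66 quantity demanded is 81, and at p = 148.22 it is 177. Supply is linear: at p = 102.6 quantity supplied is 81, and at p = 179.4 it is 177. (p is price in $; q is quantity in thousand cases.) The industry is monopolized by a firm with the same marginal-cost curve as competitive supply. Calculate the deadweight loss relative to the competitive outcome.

$163.38 thousand

Demand slope = (148.22 − 161.66)/(177 − 81) = −0.14, so p = 173 − 0.14q.
Supply slope = (179.4 − 102.6)/(177 − 81) = 0.8, so p = 37.8 + 0.8q.
Competitive equilibrium: 173 − 0.14q = 37.8 + 0.8q → q* = 143.8298, p* = 152.8638.
Marginal revenue: MR = 173 − 0.28q. Set MR = MC: 173 − 0.28q = 37.8 + 0.8q → q_m = 125.1852.
Price p_m = 173 − 0.14·125.1852 = 155.4741; MC(q_m) = 37.8 + 0.8·125.1852 = 137.9482.
Competitive q* = 143.8298, so Δq = 18.6446; wedge = 155.4741 − 137.9482 = 17.5259.
Deadweight loss = ½ × 18.6446 × 17.5259 = $163.38 thousand.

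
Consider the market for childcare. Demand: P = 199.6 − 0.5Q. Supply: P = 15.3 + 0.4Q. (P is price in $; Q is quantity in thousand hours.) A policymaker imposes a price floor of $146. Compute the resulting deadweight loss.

Competitive equilibrium: 199.6 − 0.5Q = 15.3 + 0.4Q → Q* = 204.7778, P* = 97.2111.
At the floor P = 146, quantity demanded = (199.6 − 146)/0.5 = 107.2.
Sellers' marginal cost at Q' = 107.2: 15.3 + 0.4·107.2 = 58.18.
ΔQ = 204.7778 − 107.2 = 97.5778; wedge = 146 − 58.18 = 87.82.
The triangle = ½ × 97.5778 × 87.82 = $4284.64 thousand.

$4284.64 thousand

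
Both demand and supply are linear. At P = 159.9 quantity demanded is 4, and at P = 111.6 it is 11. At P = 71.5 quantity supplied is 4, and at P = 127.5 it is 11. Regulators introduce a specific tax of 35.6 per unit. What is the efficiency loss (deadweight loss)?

Demand slope = (111.6 − 159.9)/(11 − 4) = −6.9, so P = 187.5 − 6.9Q.
Supply slope = (127.5 − 71.5)/(11 − 4) = 8, so P = 39.5 + 8Q.
Competitive equilibrium: 187.5 − 6.9Q = 39.5 + 8Q → Q* = 9.9329, P* = 118.9631.
With the tax, the buyer price exceeds the seller price by 35.6: (187.5 − 6.9Q) − (39.5 + 8Q) = 35.6 → Q' = 7.5436.
ΔQ = 9.9329 − 7.5436 = 2.3893; the wedge equals the tax, 35.6.
The triangle = ½ × 2.3893 × 35.6 = 42.53.

42.53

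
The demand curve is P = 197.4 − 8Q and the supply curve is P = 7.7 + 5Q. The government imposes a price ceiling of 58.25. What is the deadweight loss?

Competitive equilibrium: 197.4 − 8Q = 7.7 + 5Q → Q* = 14.5923, P* = 80.6615.
At the ceiling P = 58.25, quantity supplied = (58.25 − 7.7)/5 = 10.11.
Willingness to pay at Q' = 10.11: 197.4 − 8·10.11 = 116.52.
ΔQ = 14.5923 − 10.11 = 4.4823; wedge = 116.52 − 58.25 = 58.27.
The triangle = ½ × 4.4823 × 58.27 = 130.59.

130.59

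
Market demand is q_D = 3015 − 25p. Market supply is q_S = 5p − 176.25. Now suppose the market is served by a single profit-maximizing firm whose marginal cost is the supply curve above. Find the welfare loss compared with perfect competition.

In inverse form: demand p = 120.6 − 0.04q, supply p = 35.25 + 0.2q.
Competitive equilibrium: 120.6 − 0.04q = 35.25 + 0.2q → q* = 355.625, p* = 106.375.
Marginal revenue: MR = 120.6 − 0.08q. Set MR = MC: 120.6 − 0.08q = 35.25 + 0.2q → q_m = 304.8214.
Price p_m = 120.6 − 0.04·304.8214 = 108.4071; MC(q_m) = 35.25 + 0.2·304.8214 = 96.2143.
Competitive q* = 355.625, so Δq = 50.8036; wedge = 108.4071 − 96.2143 = 12.1928.
The triangle = ½ × 50.8036 × 12.1928 = 309.72.

309.72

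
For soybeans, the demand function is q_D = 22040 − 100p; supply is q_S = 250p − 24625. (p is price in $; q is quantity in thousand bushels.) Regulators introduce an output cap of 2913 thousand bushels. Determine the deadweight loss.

In inverse form: demand p = 220.4 − 0.01q, supply p = 98.5 + 0.004q.
Competitive equilibrium: 220.4 − 0.01q = 98.5 + 0.004q → q* = 8707.1429, p* = 133.3286.
At q = 2913: demand price = 220.4 − 0.01·2913 = 191.27; supply price = 98.5 + 0.004·2913 = 110.152.
Δq = 8707.1429 − 2913 = 5794.1429; wedge = 191.27 − 110.152 = 81.118.
The triangle = ½ × 5794.1429 × 81.118 = $235004.64 thousand.

$235004.64 thousand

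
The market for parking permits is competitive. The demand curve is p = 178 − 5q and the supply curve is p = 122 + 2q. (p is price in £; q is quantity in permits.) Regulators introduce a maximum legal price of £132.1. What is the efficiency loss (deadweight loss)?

Competitive equilibrium: 178 − 5q = 122 + 2q → q* = 8, p* = 138.
At the ceiling p = 132.1, quantity supplied = (132.1 − 122)/2 = 5.05.
Willingness to pay at q' = 5.05: 178 − 5·5.05 = 152.75.
Δq = 8 − 5.05 = 2.95; wedge = 152.75 − 132.1 = 20.65.
The triangle = ½ × 2.95 × 20.65 = £30.46.

£30.46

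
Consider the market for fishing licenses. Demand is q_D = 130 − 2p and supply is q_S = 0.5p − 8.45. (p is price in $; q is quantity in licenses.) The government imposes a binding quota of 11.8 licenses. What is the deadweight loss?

In inverse form: demand p = 65 − 0.5q, supply p = 16.9 + 2q.
Competitive equilibrium: 65 − 0.5q = 16.9 + 2q → q* = 19.24, p* = 55.38.
At q = 11.8: demand price = 65 − 0.5·11.8 = 59.1; supply price = 16.9 + 2·11.8 = 40.5.
Δq = 19.24 − 11.8 = 7.44; wedge = 59.1 − 40.5 = 18.6.
DWL = ½ × 7.44 × 18.6 = $69.192.

$69.192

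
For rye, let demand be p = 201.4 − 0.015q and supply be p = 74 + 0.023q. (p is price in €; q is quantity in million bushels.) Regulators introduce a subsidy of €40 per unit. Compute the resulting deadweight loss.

€21052.63 million

Competitive equilibrium: 201.4 − 0.015q = 74 + 0.023q → q* = 3352.6316, p* = 151.1105.
The subsidy lowers effective supply by 40: p = 34 + 0.023q.
New quantity: 201.4 − 0.015q = 34 + 0.023q → q' = 4405.2632.
Overproduction Δq = 4405.2632 − 3352.6316 = 1052.6316; wedge = subsidy = 40.
Welfare loss = ½ × 1052.6316 × 40 = €21052.63 million.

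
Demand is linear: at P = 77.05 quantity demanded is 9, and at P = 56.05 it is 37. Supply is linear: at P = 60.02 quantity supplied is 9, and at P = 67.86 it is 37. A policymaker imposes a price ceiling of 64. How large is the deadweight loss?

Demand slope = (56.05 − 77.05)/(37 − 9) = −0.75, so P = 83.8 − 0.75Q.
Supply slope = (67.86 − 60.02)/(37 − 9) = 0.28, so P = 57.5 + 0.28Q.
Competitive equilibrium: 83.8 − 0.75Q = 57.5 + 0.28Q → Q* = 25.534, P* = 64.6495.
At the ceiling P = 64, quantity supplied = (64 − 57.5)/0.28 = 23.2143.
Willingness to pay at Q' = 23.2143: 83.8 − 0.75·23.2143 = 66.3893.
ΔQ = 25.534 − 23.2143 = 2.3197; wedge = 66.3893 − 64 = 2.3893.
DWL = ½ × 2.3197 × 2.3893 = 2.77.

2.77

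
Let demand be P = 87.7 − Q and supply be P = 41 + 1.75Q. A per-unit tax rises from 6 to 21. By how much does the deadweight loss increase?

73.64

Competitive equilibrium: 87.7 − Q = 41 + 1.75Q → Q* = 16.9818, P* = 70.7182.
For a per-unit tax t: ΔQ = t/2.75, so DWL = ½·t·(t/2.75) = t²/5.5.
At t = 6: DWL = 6.545. At t = 21: DWL = 80.182.
Increase = 80.182 − 6.545 = 73.64.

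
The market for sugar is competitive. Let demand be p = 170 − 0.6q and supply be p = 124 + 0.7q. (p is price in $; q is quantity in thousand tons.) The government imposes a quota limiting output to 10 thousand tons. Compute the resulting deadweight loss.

Competitive equilibrium: 170 − 0.6q = 124 + 0.7q → q* = 35.3846, p* = 148.7692.
At q = 10: demand price = 170 − 0.6·10 = 164; supply price = 124 + 0.7·10 = 131.
Δq = 35.3846 − 10 = 25.3846; wedge = 164 − 131 = 33.
Deadweight loss = ½ × 25.3846 × 33 = $418.85 thousand.

$418.85 thousand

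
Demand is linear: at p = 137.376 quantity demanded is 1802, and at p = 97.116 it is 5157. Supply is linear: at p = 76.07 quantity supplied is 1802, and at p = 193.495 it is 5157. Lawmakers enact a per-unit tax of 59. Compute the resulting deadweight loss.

37031.91

Demand slope = (97.116 − 137.376)/(5157 − 1802) = −0.012, so p = 159 − 0.012q.
Supply slope = (193.495 − 76.07)/(5157 − 1802) = 0.035, so p = 13 + 0.035q.
Competitive equilibrium: 159 − 0.012q = 13 + 0.035q → q* = 3106.38298, p* = 121.7234.
With the tax, the buyer price exceeds the seller price by 59: (159 − 0.012q) − (13 + 0.035q) = 59 → q' = 1851.06383.
Δq = 3106.38298 − 1851.06383 = 1255.31915; the wedge equals the tax, 59.
Welfare loss = ½ × 1255.31915 × 59 = 37031.91.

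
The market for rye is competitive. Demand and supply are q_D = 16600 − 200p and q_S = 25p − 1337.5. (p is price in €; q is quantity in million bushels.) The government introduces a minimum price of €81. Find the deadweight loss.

€1469.44 million

In inverse form: demand p = 83 − 0.005q, supply p = 53.5 + 0.04q.
Competitive equilibrium: 83 − 0.005q = 53.5 + 0.04q → q* = 655.5556, p* = 79.7222.
At the floor p = 81, quantity demanded = (83 − 81)/0.005 = 400.
Sellers' marginal cost at q' = 400: 53.5 + 0.04·400 = 69.5.
Δq = 655.5556 − 400 = 255.5556; wedge = 81 − 69.5 = 11.5.
Welfare loss = ½ × 255.5556 × 11.5 = €1469.44 million.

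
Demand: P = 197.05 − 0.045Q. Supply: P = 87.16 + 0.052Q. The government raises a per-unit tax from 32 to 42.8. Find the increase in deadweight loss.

4164.12

Competitive equilibrium: 197.05 − 0.045Q = 87.16 + 0.052Q → Q* = 1132.8866, P* = 146.0701.
For a per-unit tax t: ΔQ = t/0.097, so DWL = ½·t·(t/0.097) = t²/0.194.
At t = 32: DWL = 5278.351. At t = 42.8: DWL = 9442.474.
Increase = 9442.474 − 5278.351 = 4164.12.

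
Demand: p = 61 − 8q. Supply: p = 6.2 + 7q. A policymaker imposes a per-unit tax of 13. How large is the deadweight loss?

5.63

Competitive equilibrium: 61 − 8q = 6.2 + 7q → q* = 3.6533, p* = 31.7733.
With the tax, the buyer price exceeds the seller price by 13: (61 − 8q) − (6.2 + 7q) = 13 → q' = 2.7867.
Δq = 3.6533 − 2.7867 = 0.8666; the wedge equals the tax, 13.
Welfare loss = ½ × 0.8666 × 13 = 5.63.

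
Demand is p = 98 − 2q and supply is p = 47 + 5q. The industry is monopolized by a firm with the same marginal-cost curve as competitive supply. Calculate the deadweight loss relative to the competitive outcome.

9.17

Competitive equilibrium: 98 − 2q = 47 + 5q → q* = 7.2857, p* = 83.4286.
Marginal revenue: MR = 98 − 4q. Set MR = MC: 98 − 4q = 47 + 5q → q_m = 5.6667.
Price p_m = 98 − 2·5.6667 = 86.6666; MC(q_m) = 47 + 5·5.6667 = 75.3335.
Competitive q* = 7.2857, so Δq = 1.619; wedge = 86.6666 − 75.3335 = 11.3331.
DWL = ½ × 1.619 × 11.3331 = 9.17.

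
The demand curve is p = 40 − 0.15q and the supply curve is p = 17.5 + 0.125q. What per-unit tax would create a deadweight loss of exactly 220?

11

Competitive equilibrium: 40 − 0.15q = 17.5 + 0.125q → q* = 81.8182, p* = 27.7273.
A tax t gives Δq = t/0.275 and wedge t, so DWL = t²/0.55.
t²/0.55 = 220 → t² = 121 → t = 11.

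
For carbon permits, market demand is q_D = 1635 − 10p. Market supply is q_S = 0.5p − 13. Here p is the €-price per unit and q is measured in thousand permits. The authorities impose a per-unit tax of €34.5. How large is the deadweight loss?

€283.39 thousand

In inverse form: demand p = 163.5 − 0.1q, supply p = 26 + 2q.
Competitive equilibrium: 163.5 − 0.1q = 26 + 2q → q* = 65.4762, p* = 156.9524.
With the tax, the buyer price exceeds the seller price by 34.5: (163.5 − 0.1q) − (26 + 2q) = 34.5 → q' = 49.0476.
Δq = 65.4762 − 49.0476 = 16.4286; the wedge equals the tax, 34.5.
Deadweight loss = ½ × 16.4286 × 34.5 = €283.39 thousand.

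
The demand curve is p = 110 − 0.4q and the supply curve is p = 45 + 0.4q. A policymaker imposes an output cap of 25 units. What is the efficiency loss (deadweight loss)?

Competitive equilibrium: 110 − 0.4q = 45 + 0.4q → q* = 81.25, p* = 77.5.
At q = 25: demand price = 110 − 0.4·25 = 100; supply price = 45 + 0.4·25 = 55.
Δq = 81.25 − 25 = 56.25; wedge = 100 − 55 = 45.
Deadweight loss = ½ × 56.25 × 45 = 1265.625.

1265.625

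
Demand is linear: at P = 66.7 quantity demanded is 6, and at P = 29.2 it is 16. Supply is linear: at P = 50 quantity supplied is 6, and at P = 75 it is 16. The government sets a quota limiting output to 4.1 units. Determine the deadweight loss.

Demand slope = (29.2 − 66.7)/(16 − 6) = −3.75, so P = 89.2 − 3.75Q.
Supply slope = (75 − 50)/(16 − 6) = 2.5, so P = 35 + 2.5Q.
Competitive equilibrium: 89.2 − 3.75Q = 35 + 2.5Q → Q* = 8.672, P* = 56.68.
At Q = 4.1: demand price = 89.2 − 3.75·4.1 = 73.825; supply price = 35 + 2.5·4.1 = 45.25.
ΔQ = 8.672 − 4.1 = 4.572; wedge = 73.825 − 45.25 = 28.575.
Welfare loss = ½ × 4.572 × 28.575 = 65.32.

65.32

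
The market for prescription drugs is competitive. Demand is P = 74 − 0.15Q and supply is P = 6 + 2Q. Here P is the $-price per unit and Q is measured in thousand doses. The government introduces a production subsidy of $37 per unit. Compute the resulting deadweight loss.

$318.37 thousand

Competitive equilibrium: 74 − 0.15Q = 6 + 2Q → Q* = 31.6279, P* = 69.2558.
The subsidy lowers effective supply by 37: P = 2Q − 31.
New quantity: 74 − 0.15Q = 2Q − 31 → Q' = 48.8372.
Overproduction ΔQ = 48.8372 − 31.6279 = 17.2093; wedge = subsidy = 37.
Deadweight loss = ½ × 17.2093 × 37 = $318.37 thousand.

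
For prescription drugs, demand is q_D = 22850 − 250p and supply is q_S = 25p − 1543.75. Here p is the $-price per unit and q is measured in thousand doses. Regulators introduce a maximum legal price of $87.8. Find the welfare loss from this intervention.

In inverse form: demand p = 91.4 − 0.004q, supply p = 61.75 + 0.04q.
Competitive equilibrium: 91.4 − 0.004q = 61.75 + 0.04q → q* = 673.8636, p* = 88.7045.
At the ceiling p = 87.8, quantity supplied = (87.8 − 61.75)/0.04 = 651.25.
Willingness to pay at q' = 651.25: 91.4 − 0.004·651.25 = 88.795.
Δq = 673.8636 − 651.25 = 22.6136; wedge = 88.795 − 87.8 = 0.995.
Deadweight loss = ½ × 22.6136 × 0.995 = $11.25 thousand.

$11.25 thousand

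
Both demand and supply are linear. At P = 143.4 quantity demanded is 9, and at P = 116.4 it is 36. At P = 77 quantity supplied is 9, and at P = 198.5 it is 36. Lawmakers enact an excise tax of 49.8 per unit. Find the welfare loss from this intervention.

225.46

Demand slope = (116.4 − 143.4)/(36 − 9) = −1, so P = 152.4 − Q.
Supply slope = (198.5 − 77)/(36 − 9) = 4.5, so P = 36.5 + 4.5Q.
Competitive equilibrium: 152.4 − Q = 36.5 + 4.5Q → Q* = 21.0727, P* = 131.3273.
With the tax, the buyer price exceeds the seller price by 49.8: (152.4 − Q) − (36.5 + 4.5Q) = 49.8 → Q' = 12.0182.
ΔQ = 21.0727 − 12.0182 = 9.0545; the wedge equals the tax, 49.8.
Deadweight loss = ½ × 9.0545 × 49.8 = 225.46.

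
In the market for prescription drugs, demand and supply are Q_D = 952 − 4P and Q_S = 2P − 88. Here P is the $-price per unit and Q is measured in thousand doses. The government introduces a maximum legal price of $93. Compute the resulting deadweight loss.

$9680.17 thousand

In inverse form: demand P = 238 − 0.25Q, supply P = 44 + 0.5Q.
Competitive equilibrium: 238 − 0.25Q = 44 + 0.5Q → Q* = 258.6667, P* = 173.3333.
At the ceiling P = 93, quantity supplied = (93 − 44)/0.5 = 98.
Willingness to pay at Q' = 98: 238 − 0.25·98 = 213.5.
ΔQ = 258.6667 − 98 = 160.6667; wedge = 213.5 − 93 = 120.5.
The triangle = ½ × 160.6667 × 120.5 = $9680.17 thousand.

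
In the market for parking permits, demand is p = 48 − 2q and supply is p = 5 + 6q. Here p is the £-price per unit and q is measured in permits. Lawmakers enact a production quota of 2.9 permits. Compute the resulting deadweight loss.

Competitive equilibrium: 48 − 2q = 5 + 6q → q* = 5.375, p* = 37.25.
At q = 2.9: demand price = 48 − 2·2.9 = 42.2; supply price = 5 + 6·2.9 = 22.4.
Δq = 5.375 − 2.9 = 2.475; wedge = 42.2 − 22.4 = 19.8.
The triangle = ½ × 2.475 × 19.8 = £24.50.

£24.50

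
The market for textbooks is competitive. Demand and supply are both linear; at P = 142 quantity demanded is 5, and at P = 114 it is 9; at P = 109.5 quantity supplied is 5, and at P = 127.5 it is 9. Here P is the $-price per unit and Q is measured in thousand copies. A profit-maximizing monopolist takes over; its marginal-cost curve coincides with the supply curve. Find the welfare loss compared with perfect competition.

$50.42 thousand

Demand slope = (114 − 142)/(9 − 5) = −7, so P = 177 − 7Q.
Supply slope = (127.5 − 109.5)/(9 − 5) = 4.5, so P = 87 + 4.5Q.
Competitive equilibrium: 177 − 7Q = 87 + 4.5Q → Q* = 7.8261, P* = 122.2174.
Marginal revenue: MR = 177 − 14Q. Set MR = MC: 177 − 14Q = 87 + 4.5Q → Q_m = 4.8649.
Price P_m = 177 − 7·4.8649 = 142.9457; MC(Q_m) = 87 + 4.5·4.8649 = 108.8921.
Competitive Q* = 7.8261, so ΔQ = 2.9612; wedge = 142.9457 − 108.8921 = 34.0536.
The triangle = ½ × 2.9612 × 34.0536 = $50.42 thousand.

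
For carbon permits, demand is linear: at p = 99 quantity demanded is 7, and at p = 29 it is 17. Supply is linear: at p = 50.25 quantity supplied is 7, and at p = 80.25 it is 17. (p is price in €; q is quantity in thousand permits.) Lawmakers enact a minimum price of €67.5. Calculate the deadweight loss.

€0.70 thousand

Demand slope = (29 − 99)/(17 − 7) = −7, so p = 148 − 7q.
Supply slope = (80.25 − 50.25)/(17 − 7) = 3, so p = 29.25 + 3q.
Competitive equilibrium: 148 − 7q = 29.25 + 3q → q* = 11.875, p* = 64.875.
At the floor p = 67.5, quantity demanded = (148 − 67.5)/7 = 11.5.
Sellers' marginal cost at q' = 11.5: 29.25 + 3·11.5 = 63.75.
Δq = 11.875 − 11.5 = 0.375; wedge = 67.5 − 63.75 = 3.75.
The triangle = ½ × 0.375 × 3.75 = €0.70 thousand.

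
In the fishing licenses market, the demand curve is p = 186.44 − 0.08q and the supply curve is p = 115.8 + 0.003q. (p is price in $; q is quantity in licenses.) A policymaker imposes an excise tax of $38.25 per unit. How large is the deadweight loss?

$8813.63

Competitive equilibrium: 186.44 − 0.08q = 115.8 + 0.003q → q* = 851.0843, p* = 118.3533.
With the tax, the buyer price exceeds the seller price by 38.25: (186.44 − 0.08q) − (115.8 + 0.003q) = 38.25 → q' = 390.241.
Δq = 851.0843 − 390.241 = 460.8433; the wedge equals the tax, 38.25.
DWL = ½ × 460.8433 × 38.25 = $8813.63.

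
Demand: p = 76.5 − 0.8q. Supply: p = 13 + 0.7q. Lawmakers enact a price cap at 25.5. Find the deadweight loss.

449.31

Competitive equilibrium: 76.5 − 0.8q = 13 + 0.7q → q* = 42.3333, p* = 42.6333.
At the ceiling p = 25.5, quantity supplied = (25.5 − 13)/0.7 = 17.8571.
Willingness to pay at q' = 17.8571: 76.5 − 0.8·17.8571 = 62.2143.
Δq = 42.3333 − 17.8571 = 24.4762; wedge = 62.2143 − 25.5 = 36.7143.
Deadweight loss = ½ × 24.4762 × 36.7143 = 449.31.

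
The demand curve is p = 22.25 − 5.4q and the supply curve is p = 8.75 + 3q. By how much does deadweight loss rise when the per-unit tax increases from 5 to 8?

2.32

Competitive equilibrium: 22.25 − 5.4q = 8.75 + 3q → q* = 1.6071, p* = 13.5714.
For a per-unit tax t: Δq = t/8.4, so DWL = ½·t·(t/8.4) = t²/16.8.
At t = 5: DWL = 1.488. At t = 8: DWL = 3.81.
Increase = 3.81 − 1.488 = 2.32.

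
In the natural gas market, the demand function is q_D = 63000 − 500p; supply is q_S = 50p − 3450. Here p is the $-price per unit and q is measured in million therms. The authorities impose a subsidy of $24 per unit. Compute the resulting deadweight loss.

In inverse form: demand p = 126 − 0.002q, supply p = 69 + 0.02q.
Competitive equilibrium: 126 − 0.002q = 69 + 0.02q → q* = 2590.9091, p* = 120.8182.
The subsidy lowers effective supply by 24: p = 45 + 0.02q.
New quantity: 126 − 0.002q = 45 + 0.02q → q' = 3681.8182.
Overproduction Δq = 3681.8182 − 2590.9091 = 1090.9091; wedge = subsidy = 24.
DWL = ½ × 1090.9091 × 24 = $13090.91 million.

$13090.91 million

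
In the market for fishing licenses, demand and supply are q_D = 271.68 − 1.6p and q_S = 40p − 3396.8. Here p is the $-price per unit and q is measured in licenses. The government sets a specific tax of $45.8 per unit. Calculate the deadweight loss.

$1613.57

In inverse form: demand p = 169.8 − 0.625q, supply p = 84.92 + 0.025q.
Competitive equilibrium: 169.8 − 0.625q = 84.92 + 0.025q → q* = 130.5846, p* = 88.1846.
With the tax, the buyer price exceeds the seller price by 45.8: (169.8 − 0.625q) − (84.92 + 0.025q) = 45.8 → q' = 60.1231.
Δq = 130.5846 − 60.1231 = 70.4615; the wedge equals the tax, 45.8.
Welfare loss = ½ × 70.4615 × 45.8 = $1613.57.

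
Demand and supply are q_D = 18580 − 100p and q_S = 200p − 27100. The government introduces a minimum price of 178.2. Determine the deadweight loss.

50440.33

In inverse form: demand p = 185.8 − 0.01q, supply p = 135.5 + 0.005q.
Competitive equilibrium: 185.8 − 0.01q = 135.5 + 0.005q → q* = 3353.3333, p* = 152.2667.
At the floor p = 178.2, quantity demanded = (185.8 − 178.2)/0.01 = 760.
Sellers' marginal cost at q' = 760: 135.5 + 0.005·760 = 139.3.
Δq = 3353.3333 − 760 = 2593.3333; wedge = 178.2 − 139.3 = 38.9.
The triangle = ½ × 2593.3333 × 38.9 = 50440.33.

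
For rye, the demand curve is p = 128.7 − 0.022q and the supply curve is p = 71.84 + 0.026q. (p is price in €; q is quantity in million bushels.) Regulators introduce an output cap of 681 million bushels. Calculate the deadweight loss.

Competitive equilibrium: 128.7 − 0.022q = 71.84 + 0.026q → q* = 1184.5833, p* = 102.6392.
At q = 681: demand price = 128.7 − 0.022·681 = 113.718; supply price = 71.84 + 0.026·681 = 89.546.
Δq = 1184.5833 − 681 = 503.5833; wedge = 113.718 − 89.546 = 24.172.
DWL = ½ × 503.5833 × 24.172 = €6086.31 million.

€6086.31 million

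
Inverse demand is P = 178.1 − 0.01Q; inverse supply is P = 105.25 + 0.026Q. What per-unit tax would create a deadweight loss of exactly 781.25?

Competitive equilibrium: 178.1 − 0.01Q = 105.25 + 0.026Q → Q* = 2023.6111, P* = 157.8639.
A tax t gives ΔQ = t/0.036 and wedge t, so DWL = t²/0.072.
t²/0.072 = 781.25 → t² = 56.25 → t = 7.5.

7.5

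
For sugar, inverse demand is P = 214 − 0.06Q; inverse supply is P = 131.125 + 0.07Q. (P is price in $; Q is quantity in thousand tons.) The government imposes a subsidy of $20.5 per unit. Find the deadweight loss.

$1616.35 thousand

Competitive equilibrium: 214 − 0.06Q = 131.125 + 0.07Q → Q* = 637.5, P* = 175.75.
The subsidy lowers effective supply by 20.5: P = 110.625 + 0.07Q.
New quantity: 214 − 0.06Q = 110.625 + 0.07Q → Q' = 795.1923.
Overproduction ΔQ = 795.1923 − 637.5 = 157.6923; wedge = subsidy = 20.5.
DWL = ½ × 157.6923 × 20.5 = $1616.35 thousand.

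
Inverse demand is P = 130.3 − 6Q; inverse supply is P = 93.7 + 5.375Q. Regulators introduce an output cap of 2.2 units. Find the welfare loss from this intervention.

5.89

Competitive equilibrium: 130.3 − 6Q = 93.7 + 5.375Q → Q* = 3.2176, P* = 110.9945.
At Q = 2.2: demand price = 130.3 − 6·2.2 = 117.1; supply price = 93.7 + 5.375·2.2 = 105.525.
ΔQ = 3.2176 − 2.2 = 1.0176; wedge = 117.1 − 105.525 = 11.575.
Welfare loss = ½ × 1.0176 × 11.575 = 5.89.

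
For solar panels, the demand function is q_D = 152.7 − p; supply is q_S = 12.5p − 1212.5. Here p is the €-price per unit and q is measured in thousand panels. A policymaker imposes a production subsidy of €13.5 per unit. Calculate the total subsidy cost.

In inverse form: demand p = 152.7 − q, supply p = 97 + 0.08q.
Competitive equilibrium: 152.7 − q = 97 + 0.08q → q* = 51.5741, p* = 101.1259.
The subsidy lowers effective supply by 13.5: p = 83.5 + 0.08q.
New quantity: 152.7 − q = 83.5 + 0.08q → q' = 64.0741.
Total subsidy cost = 13.5 × 64.0741 = €865 thousand.

€865 thousand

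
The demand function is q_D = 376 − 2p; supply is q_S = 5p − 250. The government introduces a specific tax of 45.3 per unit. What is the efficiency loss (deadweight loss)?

1465.78

In inverse form: demand p = 188 − 0.5q, supply p = 50 + 0.2q.
Competitive equilibrium: 188 − 0.5q = 50 + 0.2q → q* = 197.1429, p* = 89.4286.
With the tax, the buyer price exceeds the seller price by 45.3: (188 − 0.5q) − (50 + 0.2q) = 45.3 → q' = 132.4286.
Δq = 197.1429 − 132.4286 = 64.7143; the wedge equals the tax, 45.3.
DWL = ½ × 64.7143 × 45.3 = 1465.78.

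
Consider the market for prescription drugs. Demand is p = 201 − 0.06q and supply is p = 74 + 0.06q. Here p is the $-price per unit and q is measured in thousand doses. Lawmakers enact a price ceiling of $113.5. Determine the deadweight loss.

Competitive equilibrium: 201 − 0.06q = 74 + 0.06q → q* = 1058.3333, p* = 137.5.
At the ceiling p = 113.5, quantity supplied = (113.5 − 74)/0.06 = 658.3333.
Willingness to pay at q' = 658.3333: 201 − 0.06·658.3333 = 161.5.
Δq = 1058.3333 − 658.3333 = 400; wedge = 161.5 − 113.5 = 48.
The triangle = ½ × 400 × 48 = $9600 thousand.

$9600 thousand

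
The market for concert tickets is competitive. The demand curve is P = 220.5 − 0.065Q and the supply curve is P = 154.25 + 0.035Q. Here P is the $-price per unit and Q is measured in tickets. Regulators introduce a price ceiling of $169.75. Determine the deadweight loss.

Competitive equilibrium: 220.5 − 0.065Q = 154.25 + 0.035Q → Q* = 662.5, P* = 177.4375.
At the ceiling P = 169.75, quantity supplied = (169.75 − 154.25)/0.035 = 442.8571.
Willingness to pay at Q' = 442.8571: 220.5 − 0.065·442.8571 = 191.7143.
ΔQ = 662.5 − 442.8571 = 219.6429; wedge = 191.7143 − 169.75 = 21.9643.
The triangle = ½ × 219.6429 × 21.9643 = $2412.15.

$2412.15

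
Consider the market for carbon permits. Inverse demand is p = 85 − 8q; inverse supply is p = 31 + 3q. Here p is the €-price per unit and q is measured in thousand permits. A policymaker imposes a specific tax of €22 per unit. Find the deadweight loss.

Competitive equilibrium: 85 − 8q = 31 + 3q → q* = 4.9091, p* = 45.7273.
With the tax, the buyer price exceeds the seller price by 22: (85 − 8q) − (31 + 3q) = 22 → q' = 2.9091.
Δq = 4.9091 − 2.9091 = 2; the wedge equals the tax, 22.
DWL = ½ × 2 × 22 = €22 thousand.

€22 thousand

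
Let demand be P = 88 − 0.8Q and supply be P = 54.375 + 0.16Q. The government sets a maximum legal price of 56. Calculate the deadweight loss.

296.88

Competitive equilibrium: 88 − 0.8Q = 54.375 + 0.16Q → Q* = 35.026, P* = 59.9792.
At the ceiling P = 56, quantity supplied = (56 − 54.375)/0.16 = 10.1563.
Willingness to pay at Q' = 10.1563: 88 − 0.8·10.1563 = 79.875.
ΔQ = 35.026 − 10.1563 = 24.8697; wedge = 79.875 − 56 = 23.875.
Deadweight loss = ½ × 24.8697 × 23.875 = 296.88.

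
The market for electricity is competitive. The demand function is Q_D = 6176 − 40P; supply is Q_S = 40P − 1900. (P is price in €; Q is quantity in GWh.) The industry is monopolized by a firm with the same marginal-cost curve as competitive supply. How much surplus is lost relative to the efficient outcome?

In inverse form: demand P = 154.4 − 0.025Q, supply P = 47.5 + 0.025Q.
Competitive equilibrium: 154.4 − 0.025Q = 47.5 + 0.025Q → Q* = 2138, P* = 100.95.
Marginal revenue: MR = 154.4 − 0.05Q. Set MR = MC: 154.4 − 0.05Q = 47.5 + 0.025Q → Q_m = 1425.333333.
Price P_m = 154.4 − 0.025·1425.333333 = 118.766667; MC(Q_m) = 47.5 + 0.025·1425.333333 = 83.133333.
Competitive Q* = 2138, so ΔQ = 712.666667; wedge = 118.766667 − 83.133333 = 35.633334.
Deadweight loss = ½ × 712.666667 × 35.633334 = €12697.34.

€12697.34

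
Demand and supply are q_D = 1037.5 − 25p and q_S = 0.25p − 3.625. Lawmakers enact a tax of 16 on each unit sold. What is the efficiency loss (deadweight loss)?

31.68

In inverse form: demand p = 41.5 − 0.04q, supply p = 14.5 + 4q.
Competitive equilibrium: 41.5 − 0.04q = 14.5 + 4q → q* = 6.6832, p* = 41.2327.
With the tax, the buyer price exceeds the seller price by 16: (41.5 − 0.04q) − (14.5 + 4q) = 16 → q' = 2.7228.
Δq = 6.6832 − 2.7228 = 3.9604; the wedge equals the tax, 16.
The triangle = ½ × 3.9604 × 16 = 31.68.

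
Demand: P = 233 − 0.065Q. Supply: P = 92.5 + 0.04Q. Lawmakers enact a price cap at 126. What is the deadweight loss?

Competitive equilibrium: 233 − 0.065Q = 92.5 + 0.04Q → Q* = 1338.0952, P* = 146.0238.
At the ceiling P = 126, quantity supplied = (126 − 92.5)/0.04 = 837.5.
Willingness to pay at Q' = 837.5: 233 − 0.065·837.5 = 178.5625.
ΔQ = 1338.0952 − 837.5 = 500.5952; wedge = 178.5625 − 126 = 52.5625.
Welfare loss = ½ × 500.5952 × 52.5625 = 13156.27.

13156.27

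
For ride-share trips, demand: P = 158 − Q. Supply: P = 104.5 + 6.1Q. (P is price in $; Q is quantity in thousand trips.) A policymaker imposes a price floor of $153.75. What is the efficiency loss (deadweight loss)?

Competitive equilibrium: 158 − Q = 104.5 + 6.1Q → Q* = 7.5352, P* = 150.4648.
At the floor P = 153.75, quantity demanded = (158 − 153.75)/1 = 4.25.
Sellers' marginal cost at Q' = 4.25: 104.5 + 6.1·4.25 = 130.425.
ΔQ = 7.5352 − 4.25 = 3.2852; wedge = 153.75 − 130.425 = 23.325.
Deadweight loss = ½ × 3.2852 × 23.325 = $38.31 thousand.

$38.31 thousand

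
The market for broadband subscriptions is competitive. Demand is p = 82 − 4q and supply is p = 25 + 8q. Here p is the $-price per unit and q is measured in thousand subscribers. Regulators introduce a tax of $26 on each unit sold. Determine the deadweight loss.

Competitive equilibrium: 82 − 4q = 25 + 8q → q* = 4.75, p* = 63.
With the tax, the buyer price exceeds the seller price by 26: (82 − 4q) − (25 + 8q) = 26 → q' = 2.5833.
Δq = 4.75 − 2.5833 = 2.1667; the wedge equals the tax, 26.
DWL = ½ × 2.1667 × 26 = $28.17 thousand.

$28.17 thousand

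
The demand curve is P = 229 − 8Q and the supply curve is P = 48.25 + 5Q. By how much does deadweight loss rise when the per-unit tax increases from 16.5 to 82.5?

Competitive equilibrium: 229 − 8Q = 48.25 + 5Q → Q* = 13.9038, P* = 117.7692.
For a per-unit tax t: ΔQ = t/13, so DWL = ½·t·(t/13) = t²/26.
At t = 16.5: DWL = 10.471. At t = 82.5: DWL = 261.779.
Increase = 261.779 − 10.471 = 251.31.

251.31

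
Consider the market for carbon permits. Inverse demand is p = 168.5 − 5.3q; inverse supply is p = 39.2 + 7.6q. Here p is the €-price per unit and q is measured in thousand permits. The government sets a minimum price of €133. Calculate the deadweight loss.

€71.31 thousand

Competitive equilibrium: 168.5 − 5.3q = 39.2 + 7.6q → q* = 10.023256, p* = 115.376744.
At the floor p = 133, quantity demanded = (168.5 − 133)/5.3 = 6.698113.
Sellers' marginal cost at q' = 6.698113: 39.2 + 7.6·6.698113 = 90.105659.
Δq = 10.023256 − 6.698113 = 3.325143; wedge = 133 − 90.105659 = 42.894341.
DWL = ½ × 3.325143 × 42.894341 = €71.31 thousand.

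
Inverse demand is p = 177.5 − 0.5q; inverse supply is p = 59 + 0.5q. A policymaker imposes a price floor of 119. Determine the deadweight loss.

Competitive equilibrium: 177.5 − 0.5q = 59 + 0.5q → q* = 118.5, p* = 118.25.
At the floor p = 119, quantity demanded = (177.5 − 119)/0.5 = 117.
Sellers' marginal cost at q' = 117: 59 + 0.5·117 = 117.5.
Δq = 118.5 − 117 = 1.5; wedge = 119 − 117.5 = 1.5.
The triangle = ½ × 1.5 × 1.5 = 1.125.

1.125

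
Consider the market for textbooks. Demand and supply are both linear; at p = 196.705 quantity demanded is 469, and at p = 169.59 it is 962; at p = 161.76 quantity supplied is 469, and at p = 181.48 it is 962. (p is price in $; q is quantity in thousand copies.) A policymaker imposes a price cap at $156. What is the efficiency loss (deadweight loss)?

Demand slope = (169.59 − 196.705)/(962 − 469) = −0.055, so p = 222.5 − 0.055q.
Supply slope = (181.48 − 161.76)/(962 − 469) = 0.04, so p = 143 + 0.04q.
Competitive equilibrium: 222.5 − 0.055q = 143 + 0.04q → q* = 836.8421, p* = 176.4737.
At the ceiling p = 156, quantity supplied = (156 − 143)/0.04 = 325.
Willingness to pay at q' = 325: 222.5 − 0.055·325 = 204.625.
Δq = 836.8421 − 325 = 511.8421; wedge = 204.625 − 156 = 48.625.
Deadweight loss = ½ × 511.8421 × 48.625 = $12444.16 thousand.

$12444.16 thousand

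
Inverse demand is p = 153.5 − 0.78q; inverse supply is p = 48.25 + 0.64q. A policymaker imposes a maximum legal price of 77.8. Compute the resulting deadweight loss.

554.57

Competitive equilibrium: 153.5 − 0.78q = 48.25 + 0.64q → q* = 74.1197, p* = 95.6866.
At the ceiling p = 77.8, quantity supplied = (77.8 − 48.25)/0.64 = 46.1719.
Willingness to pay at q' = 46.1719: 153.5 − 0.78·46.1719 = 117.4859.
Δq = 74.1197 − 46.1719 = 27.9478; wedge = 117.4859 − 77.8 = 39.6859.
The triangle = ½ × 27.9478 × 39.6859 = 554.57.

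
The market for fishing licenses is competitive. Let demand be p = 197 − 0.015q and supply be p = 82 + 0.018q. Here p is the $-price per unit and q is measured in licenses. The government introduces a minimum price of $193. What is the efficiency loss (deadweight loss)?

$170885.45

Competitive equilibrium: 197 − 0.015q = 82 + 0.018q → q* = 3484.8485, p* = 144.7273.
At the floor p = 193, quantity demanded = (197 − 193)/0.015 = 266.6667.
Sellers' marginal cost at q' = 266.6667: 82 + 0.018·266.6667 = 86.8.
Δq = 3484.8485 − 266.6667 = 3218.1818; wedge = 193 − 86.8 = 106.2.
The triangle = ½ × 3218.1818 × 106.2 = $170885.45.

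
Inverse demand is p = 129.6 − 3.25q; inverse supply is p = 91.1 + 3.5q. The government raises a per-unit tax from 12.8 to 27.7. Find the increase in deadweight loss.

44.70

Competitive equilibrium: 129.6 − 3.25q = 91.1 + 3.5q → q* = 5.7037, p* = 111.063.
For a per-unit tax t: Δq = t/6.75, so DWL = ½·t·(t/6.75) = t²/13.5.
At t = 12.8: DWL = 12.136. At t = 27.7: DWL = 56.836.
Increase = 56.836 − 12.136 = 44.70.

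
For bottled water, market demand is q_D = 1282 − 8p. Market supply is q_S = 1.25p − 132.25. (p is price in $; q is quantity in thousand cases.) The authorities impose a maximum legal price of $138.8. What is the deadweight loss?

In inverse form: demand p = 160.25 − 0.125q, supply p = 105.8 + 0.8q.
Competitive equilibrium: 160.25 − 0.125q = 105.8 + 0.8q → q* = 58.8649, p* = 152.8919.
At the ceiling p = 138.8, quantity supplied = (138.8 − 105.8)/0.8 = 41.25.
Willingness to pay at q' = 41.25: 160.25 − 0.125·41.25 = 155.0938.
Δq = 58.8649 − 41.25 = 17.6149; wedge = 155.0938 − 138.8 = 16.2938.
DWL = ½ × 17.6149 × 16.2938 = $143.51 thousand.

$143.51 thousand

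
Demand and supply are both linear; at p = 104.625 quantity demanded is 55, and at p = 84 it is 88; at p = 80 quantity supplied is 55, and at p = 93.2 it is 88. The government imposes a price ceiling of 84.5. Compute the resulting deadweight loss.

83.63

Demand slope = (84 − 104.625)/(88 − 55) = −0.625, so p = 139 − 0.625q.
Supply slope = (93.2 − 80)/(88 − 55) = 0.4, so p = 58 + 0.4q.
Competitive equilibrium: 139 − 0.625q = 58 + 0.4q → q* = 79.0244, p* = 89.6098.
At the ceiling p = 84.5, quantity supplied = (84.5 − 58)/0.4 = 66.25.
Willingness to pay at q' = 66.25: 139 − 0.625·66.25 = 97.5938.
Δq = 79.0244 − 66.25 = 12.7744; wedge = 97.5938 − 84.5 = 13.0938.
The triangle = ½ × 12.7744 × 13.0938 = 83.63.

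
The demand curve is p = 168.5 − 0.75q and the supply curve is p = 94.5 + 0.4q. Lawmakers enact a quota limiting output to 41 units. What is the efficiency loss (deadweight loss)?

313.44

Competitive equilibrium: 168.5 − 0.75q = 94.5 + 0.4q → q* = 64.3478, p* = 120.2391.
At q = 41: demand price = 168.5 − 0.75·41 = 137.75; supply price = 94.5 + 0.4·41 = 110.9.
Δq = 64.3478 − 41 = 23.3478; wedge = 137.75 − 110.9 = 26.85.
Deadweight loss = ½ × 23.3478 × 26.85 = 313.44.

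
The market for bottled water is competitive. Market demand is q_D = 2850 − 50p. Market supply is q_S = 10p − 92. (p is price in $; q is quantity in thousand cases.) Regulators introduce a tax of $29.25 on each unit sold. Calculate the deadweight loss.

$3564.84 thousand

In inverse form: demand p = 57 − 0.02q, supply p = 9.2 + 0.1q.
Competitive equilibrium: 57 − 0.02q = 9.2 + 0.1q → q* = 398.3333, p* = 49.0333.
With the tax, the buyer price exceeds the seller price by 29.25: (57 − 0.02q) − (9.2 + 0.1q) = 29.25 → q' = 154.5833.
Δq = 398.3333 − 154.5833 = 243.75; the wedge equals the tax, 29.25.
DWL = ½ × 243.75 × 29.25 = $3564.84 thousand.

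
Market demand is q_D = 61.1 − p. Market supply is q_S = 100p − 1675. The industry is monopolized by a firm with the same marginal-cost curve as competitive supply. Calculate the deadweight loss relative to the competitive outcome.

241.01

In inverse form: demand p = 61.1 − q, supply p = 16.75 + 0.01q.
Competitive equilibrium: 61.1 − q = 16.75 + 0.01q → q* = 43.9109, p* = 17.1891.
Marginal revenue: MR = 61.1 − 2q. Set MR = MC: 61.1 − 2q = 16.75 + 0.01q → q_m = 22.0647.
Price p_m = 61.1 − 1·22.0647 = 39.0353; MC(q_m) = 16.75 + 0.01·22.0647 = 16.9706.
Competitive q* = 43.9109, so Δq = 21.8462; wedge = 39.0353 − 16.9706 = 22.0647.
The triangle = ½ × 21.8462 × 22.0647 = 241.01.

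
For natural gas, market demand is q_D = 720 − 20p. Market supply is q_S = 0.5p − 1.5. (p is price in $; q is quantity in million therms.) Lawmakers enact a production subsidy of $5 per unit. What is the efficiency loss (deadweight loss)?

$6.10 million

In inverse form: demand p = 36 − 0.05q, supply p = 3 + 2q.
Competitive equilibrium: 36 − 0.05q = 3 + 2q → q* = 16.0976, p* = 35.1951.
The subsidy lowers effective supply by 5: p = 2q − 2.
New quantity: 36 − 0.05q = 2q − 2 → q' = 18.5366.
Overproduction Δq = 18.5366 − 16.0976 = 2.439; wedge = subsidy = 5.
Deadweight loss = ½ × 2.439 × 5 = $6.10 million.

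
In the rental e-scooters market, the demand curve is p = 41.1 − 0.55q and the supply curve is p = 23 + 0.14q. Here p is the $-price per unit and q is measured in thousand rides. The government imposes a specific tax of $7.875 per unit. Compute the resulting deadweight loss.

$44.94 thousand

Competitive equilibrium: 41.1 − 0.55q = 23 + 0.14q → q* = 26.2319, p* = 26.6725.
With the tax, the buyer price exceeds the seller price by 7.875: (41.1 − 0.55q) − (23 + 0.14q) = 7.875 → q' = 14.8188.
Δq = 26.2319 − 14.8188 = 11.4131; the wedge equals the tax, 7.875.
Deadweight loss = ½ × 11.4131 × 7.875 = $44.94 thousand.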